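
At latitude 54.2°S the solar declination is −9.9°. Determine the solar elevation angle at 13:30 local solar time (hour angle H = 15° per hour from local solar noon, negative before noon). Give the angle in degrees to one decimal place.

Hour angle H = 15° × (13.5 − 12) = 22.50°.
cos θ_z = sin(-54.2°) sin(-9.9°) + cos(-54.2°) cos(-9.9°) cos(22.50°) = 0.1394 + 0.5324 = 0.6718.
θ_z = arccos(0.6718) = 47.79°, so the elevation is 90° − 47.79° = 42.21°.

42.2°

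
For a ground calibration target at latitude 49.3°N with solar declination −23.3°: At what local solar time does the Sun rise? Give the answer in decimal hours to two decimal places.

8.00 h

The sunset hour angle satisfies cos H_s = −tan φ tan δ = 0.5007, giving H_s = 59.95°.
Sunrise is at 12 − H_s/15 = 12 − 3.997 = 8.003 h local solar time.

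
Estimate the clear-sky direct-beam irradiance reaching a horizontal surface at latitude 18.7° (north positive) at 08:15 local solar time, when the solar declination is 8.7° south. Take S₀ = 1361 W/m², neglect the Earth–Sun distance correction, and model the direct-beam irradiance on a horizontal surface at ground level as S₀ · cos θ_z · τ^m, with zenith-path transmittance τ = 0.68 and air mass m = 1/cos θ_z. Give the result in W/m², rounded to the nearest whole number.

283 W/m²

Hour angle H = 15° × (8.25 − 12) = -56.25°.
With φ = 18.7°, δ = -8.7°, H = -56.25°: sin φ sin δ = -0.0485, cos φ cos δ cos H = 0.5202, so cos θ_z = 0.4717.
Air mass m = 1/cos θ_z = 1/0.4717 = 2.120; τ^m = 0.68^2.120 = 0.4415.
Surface direct beam = 1361 × 0.4717 × 0.4415 = 283.44 W/m².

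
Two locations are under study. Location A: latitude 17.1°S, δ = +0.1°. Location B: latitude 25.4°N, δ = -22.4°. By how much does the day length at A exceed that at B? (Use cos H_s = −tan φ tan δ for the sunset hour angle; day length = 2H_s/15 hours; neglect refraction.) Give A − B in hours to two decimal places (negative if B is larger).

A: H_s = arccos(−tan -17.1° · tan 0.1°) = 89.97°, so 2H_s/15 = 11.9960 h.
B: H_s = arccos(−tan 25.4° · tan -22.4°) = 78.71°, so 2H_s/15 = 10.4947 h.
A − B = 11.9960 − 10.4947 = 1.5013 h.

+1.50 h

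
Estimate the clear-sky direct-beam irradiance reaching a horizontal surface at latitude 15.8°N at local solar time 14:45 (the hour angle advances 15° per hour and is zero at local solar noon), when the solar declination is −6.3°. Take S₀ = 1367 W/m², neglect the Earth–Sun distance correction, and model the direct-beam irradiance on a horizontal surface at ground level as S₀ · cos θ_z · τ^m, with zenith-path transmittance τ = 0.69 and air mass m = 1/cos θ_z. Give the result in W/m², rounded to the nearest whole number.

Hour angle H = 15° × (14.75 − 12) = 41.25°.
cos θ_z = sin φ sin δ + cos φ cos δ cos H = (0.2723)(-0.1097) + (0.9622)(0.9940)(0.7518) = 0.6892.
Air mass m = 1/cos θ_z = 1/0.6892 = 1.451; τ^m = 0.69^1.451 = 0.5837.
Surface direct beam = 1367 × 0.6892 × 0.5837 = 549.93 W/m².

550 W/m²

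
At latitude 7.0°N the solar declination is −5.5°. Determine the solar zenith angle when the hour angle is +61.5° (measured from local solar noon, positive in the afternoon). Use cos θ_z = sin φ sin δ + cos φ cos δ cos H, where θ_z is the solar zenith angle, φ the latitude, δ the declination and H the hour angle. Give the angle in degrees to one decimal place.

62.6°

cos θ_z = sin(7.0°) sin(-5.5°) + cos(7.0°) cos(-5.5°) cos(61.50°) = -0.0117 + 0.4714 = 0.4597.
θ_z = arccos(0.4597) = 62.63°.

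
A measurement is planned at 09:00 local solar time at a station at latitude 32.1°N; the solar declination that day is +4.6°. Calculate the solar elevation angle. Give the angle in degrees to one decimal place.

Hour angle H = 15° × (9 − 12) = -45.00°.
cos θ_z = sin φ sin δ + cos φ cos δ cos H = (0.5314)(0.0802) + (0.8471)(0.9968)(0.7071) = 0.6397.
θ_z = arccos(0.6397) = 50.23°, so the elevation is 90° − 50.23° = 39.77°.

39.8°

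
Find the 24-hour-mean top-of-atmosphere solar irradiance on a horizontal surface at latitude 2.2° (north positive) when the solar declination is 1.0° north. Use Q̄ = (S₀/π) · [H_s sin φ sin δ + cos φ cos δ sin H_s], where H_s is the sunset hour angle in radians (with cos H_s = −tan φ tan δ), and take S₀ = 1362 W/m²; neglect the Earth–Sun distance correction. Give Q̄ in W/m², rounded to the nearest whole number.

434 W/m²

cos H_s = −tan(2.2°) · tan(1.0°) = -0.0007, so H_s = arccos(-0.0007) = 90.04°. In radians, H_s = 1.5715.
H_s sin φ sin δ = 1.5715 × 0.0384 × 0.0175 = 0.0011.
cos φ cos δ sin H_s = 0.9993 × 0.9998 × 1.0000 = 0.9991.
Q̄ = (1362/π) × (0.0011 + 0.9991) = 433.54 × 1.0002 = 433.63 W/m².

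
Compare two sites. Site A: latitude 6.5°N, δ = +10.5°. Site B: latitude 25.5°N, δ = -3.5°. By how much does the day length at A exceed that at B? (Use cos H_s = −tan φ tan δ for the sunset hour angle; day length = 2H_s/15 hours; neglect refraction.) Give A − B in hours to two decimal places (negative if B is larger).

+0.38 h

A: H_s = arccos(−tan 6.5° · tan 10.5°) = 91.21°, so 2H_s/15 = 12.1613 h.
B: H_s = arccos(−tan 25.5° · tan -3.5°) = 88.33°, so 2H_s/15 = 11.7773 h.
A − B = 12.1613 − 11.7773 = 0.3840 h.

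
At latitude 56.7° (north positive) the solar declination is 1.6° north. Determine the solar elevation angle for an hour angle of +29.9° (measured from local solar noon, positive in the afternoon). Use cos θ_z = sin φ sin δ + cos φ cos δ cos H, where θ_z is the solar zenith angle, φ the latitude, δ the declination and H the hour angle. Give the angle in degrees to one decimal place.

29.9°

cos θ_z = sin(56.7°) sin(1.6°) + cos(56.7°) cos(1.6°) cos(29.90°) = 0.0233 + 0.4758 = 0.4991.
θ_z = arccos(0.4991) = 60.06°, so the elevation is 90° − 60.06° = 29.94°.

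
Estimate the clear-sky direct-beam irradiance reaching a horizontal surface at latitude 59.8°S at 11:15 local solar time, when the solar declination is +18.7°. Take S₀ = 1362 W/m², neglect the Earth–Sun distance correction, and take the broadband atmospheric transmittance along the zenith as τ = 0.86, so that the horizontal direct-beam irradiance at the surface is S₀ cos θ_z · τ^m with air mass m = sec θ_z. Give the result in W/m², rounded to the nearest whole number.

Hour angle H = 15° × (11.25 − 12) = -11.25°.
With φ = -59.8°, δ = 18.7°, H = -11.25°: sin φ sin δ = -0.2771, cos φ cos δ cos H = 0.4673, so cos θ_z = 0.1902.
Air mass m = 1/cos θ_z = 1/0.1902 = 5.258; τ^m = 0.86^5.258 = 0.4525.
Surface direct beam = 1362 × 0.1902 × 0.4525 = 117.22 W/m².

117 W/m²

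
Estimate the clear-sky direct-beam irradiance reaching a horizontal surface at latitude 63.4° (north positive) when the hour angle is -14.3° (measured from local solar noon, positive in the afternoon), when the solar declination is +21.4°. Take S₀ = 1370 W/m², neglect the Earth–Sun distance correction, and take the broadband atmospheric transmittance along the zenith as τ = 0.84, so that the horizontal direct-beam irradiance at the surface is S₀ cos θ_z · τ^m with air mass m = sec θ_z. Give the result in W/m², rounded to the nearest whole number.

788 W/m²

cos θ_z = sin φ sin δ + cos φ cos δ cos H = (0.8942)(0.3649) + (0.4478)(0.9311)(0.9690) = 0.7303.
Air mass m = 1/cos θ_z = 1/0.7303 = 1.369; τ^m = 0.84^1.369 = 0.7877.
Surface direct beam = 1370 × 0.7303 × 0.7877 = 788.10 W/m².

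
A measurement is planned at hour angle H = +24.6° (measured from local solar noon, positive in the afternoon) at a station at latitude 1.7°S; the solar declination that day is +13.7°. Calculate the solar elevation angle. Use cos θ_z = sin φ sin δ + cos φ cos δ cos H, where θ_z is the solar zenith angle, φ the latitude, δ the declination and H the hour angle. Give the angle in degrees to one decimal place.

61.2°

With φ = -1.7°, δ = 13.7°, H = 24.60°: sin φ sin δ = -0.0070, cos φ cos δ cos H = 0.8830, so cos θ_z = 0.8760.
θ_z = arccos(0.8760) = 28.84°, so the elevation is 90° − 28.84° = 61.16°.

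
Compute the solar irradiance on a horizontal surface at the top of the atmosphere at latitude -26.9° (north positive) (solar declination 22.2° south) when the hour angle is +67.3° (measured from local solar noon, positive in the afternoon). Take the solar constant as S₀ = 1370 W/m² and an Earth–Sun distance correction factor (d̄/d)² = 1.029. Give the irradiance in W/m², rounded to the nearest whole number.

690 W/m²

cos θ_z = sin(-26.9°) sin(-22.2°) + cos(-26.9°) cos(-22.2°) cos(67.30°) = 0.1709 + 0.3186 = 0.4895.
Top-of-atmosphere irradiance = S₀ (d̄/d)² cos θ_z = 1370 × 1.029 × 0.4895 = 690.06 W/m².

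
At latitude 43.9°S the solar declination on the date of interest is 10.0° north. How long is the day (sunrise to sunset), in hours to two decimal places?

10.70 hours

−tan φ tan δ = −(-0.9623)(0.1763) = 0.1697; H_s = arccos(0.1697) = 80.23°.
Day length = 2 H_s / 15° h⁻¹ = 160.46° / 15 = 10.697 h.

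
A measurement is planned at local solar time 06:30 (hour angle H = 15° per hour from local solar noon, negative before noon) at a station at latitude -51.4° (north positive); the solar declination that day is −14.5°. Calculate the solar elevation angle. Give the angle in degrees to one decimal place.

Hour angle H = 15° × (6.5 − 12) = -82.50°.
cos θ_z = sin(-51.4°) sin(-14.5°) + cos(-51.4°) cos(-14.5°) cos(-82.50°) = 0.1957 + 0.0788 = 0.2745.
θ_z = arccos(0.2745) = 74.07°, so the elevation is 90° − 74.07° = 15.93°.

15.9°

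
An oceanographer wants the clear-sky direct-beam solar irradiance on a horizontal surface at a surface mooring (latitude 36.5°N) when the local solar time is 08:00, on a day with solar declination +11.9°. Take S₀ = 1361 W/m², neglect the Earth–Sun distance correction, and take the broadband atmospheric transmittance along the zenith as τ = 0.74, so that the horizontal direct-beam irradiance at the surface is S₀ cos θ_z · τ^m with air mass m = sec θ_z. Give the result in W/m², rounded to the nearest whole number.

Hour angle H = 15° × (8 − 12) = -60.00°.
With φ = 36.5°, δ = 11.9°, H = -60.00°: sin φ sin δ = 0.1227, cos φ cos δ cos H = 0.3933, so cos θ_z = 0.5160.
Air mass m = 1/cos θ_z = 1/0.5160 = 1.938; τ^m = 0.74^1.938 = 0.5579.
Surface direct beam = 1361 × 0.5160 × 0.5579 = 391.80 W/m².

392 W/m²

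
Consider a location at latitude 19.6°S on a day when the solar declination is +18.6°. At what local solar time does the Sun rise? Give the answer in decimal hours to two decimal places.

6.46 h

The sunset hour angle satisfies cos H_s = −tan φ tan δ = 0.1198, giving H_s = 83.12°.
Sunrise is at 12 − H_s/15 = 12 − 5.541 = 6.459 h local solar time.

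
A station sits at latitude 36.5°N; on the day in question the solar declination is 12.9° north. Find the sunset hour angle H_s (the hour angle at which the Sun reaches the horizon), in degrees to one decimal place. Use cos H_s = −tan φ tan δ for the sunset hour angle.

The sunset hour angle satisfies cos H_s = −tan φ tan δ = -0.1695, giving H_s = 99.76°.

99.8°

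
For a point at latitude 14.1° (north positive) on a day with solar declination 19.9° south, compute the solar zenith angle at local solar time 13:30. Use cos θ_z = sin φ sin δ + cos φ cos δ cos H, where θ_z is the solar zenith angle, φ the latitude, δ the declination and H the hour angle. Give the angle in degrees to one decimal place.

40.6°

Hour angle H = 15° × (13.5 − 12) = 22.50°.
With φ = 14.1°, δ = -19.9°, H = 22.50°: sin φ sin δ = -0.0829, cos φ cos δ cos H = 0.8425, so cos θ_z = 0.7596.
θ_z = arccos(0.7596) = 40.57°.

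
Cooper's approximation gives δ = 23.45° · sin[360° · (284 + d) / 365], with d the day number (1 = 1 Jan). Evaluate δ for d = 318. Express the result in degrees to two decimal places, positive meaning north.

360 × (284 + 318) / 365 = 593.753°; sin(593.753°) = -0.8065.
δ = 23.45 × -0.8065 = -18.912° ≈ -18.91°.

-18.91°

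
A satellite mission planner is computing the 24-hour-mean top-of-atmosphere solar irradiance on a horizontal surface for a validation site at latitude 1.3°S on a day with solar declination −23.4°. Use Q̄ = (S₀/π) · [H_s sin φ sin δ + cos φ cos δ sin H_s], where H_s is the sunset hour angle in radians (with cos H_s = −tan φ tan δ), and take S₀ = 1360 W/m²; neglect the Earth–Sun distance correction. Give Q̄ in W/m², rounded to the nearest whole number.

403 W/m²

The sunset hour angle satisfies cos H_s = −tan φ tan δ = -0.0098, giving H_s = 90.56°. In radians, H_s = 1.5806.
H_s sin φ sin δ = 1.5806 × -0.0227 × -0.3971 = 0.0142.
cos φ cos δ sin H_s = 0.9997 × 0.9178 × 1.0000 = 0.9175.
Q̄ = (1360/π) × (0.0142 + 0.9175) = 432.90 × 0.9317 = 403.33 W/m².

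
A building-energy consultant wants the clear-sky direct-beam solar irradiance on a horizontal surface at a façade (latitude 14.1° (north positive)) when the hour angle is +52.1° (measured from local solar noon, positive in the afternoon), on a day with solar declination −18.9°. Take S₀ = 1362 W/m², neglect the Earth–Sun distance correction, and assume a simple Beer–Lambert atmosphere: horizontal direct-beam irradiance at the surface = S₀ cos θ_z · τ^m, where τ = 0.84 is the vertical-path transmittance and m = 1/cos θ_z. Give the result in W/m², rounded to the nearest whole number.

461 W/m²

With φ = 14.1°, δ = -18.9°, H = 52.10°: sin φ sin δ = -0.0789, cos φ cos δ cos H = 0.5637, so cos θ_z = 0.4848.
Air mass m = 1/cos θ_z = 1/0.4848 = 2.063; τ^m = 0.84^2.063 = 0.6979.
Surface direct beam = 1362 × 0.4848 × 0.6979 = 460.82 W/m².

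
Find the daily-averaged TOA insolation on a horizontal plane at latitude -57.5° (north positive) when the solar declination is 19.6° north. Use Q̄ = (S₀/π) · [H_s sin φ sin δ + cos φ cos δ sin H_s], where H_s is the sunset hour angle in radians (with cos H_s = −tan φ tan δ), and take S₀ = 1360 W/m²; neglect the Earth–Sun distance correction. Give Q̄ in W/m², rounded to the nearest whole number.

The sunset hour angle satisfies cos H_s = −tan φ tan δ = 0.5589, giving H_s = 56.02°. In radians, H_s = 0.9777.
H_s sin φ sin δ = 0.9777 × -0.8434 × 0.3355 = -0.2767.
cos φ cos δ sin H_s = 0.5373 × 0.9421 × 0.8292 = 0.4197.
Q̄ = (1360/π) × (-0.2767 + 0.4197) = 432.90 × 0.1430 = 61.90 W/m².

62 W/m²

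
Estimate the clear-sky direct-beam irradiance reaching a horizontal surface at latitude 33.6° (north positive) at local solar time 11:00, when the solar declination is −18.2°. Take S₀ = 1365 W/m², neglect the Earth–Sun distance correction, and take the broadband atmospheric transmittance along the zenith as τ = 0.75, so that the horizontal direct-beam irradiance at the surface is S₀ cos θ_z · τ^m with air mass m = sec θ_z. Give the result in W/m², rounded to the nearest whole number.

496 W/m²

Hour angle H = 15° × (11 − 12) = -15.00°.
cos θ_z = sin φ sin δ + cos φ cos δ cos H = (0.5534)(-0.3123) + (0.8329)(0.9500)(0.9659) = 0.5914.
Air mass m = 1/cos θ_z = 1/0.5914 = 1.691; τ^m = 0.75^1.691 = 0.6148.
Surface direct beam = 1365 × 0.5914 × 0.6148 = 496.30 W/m².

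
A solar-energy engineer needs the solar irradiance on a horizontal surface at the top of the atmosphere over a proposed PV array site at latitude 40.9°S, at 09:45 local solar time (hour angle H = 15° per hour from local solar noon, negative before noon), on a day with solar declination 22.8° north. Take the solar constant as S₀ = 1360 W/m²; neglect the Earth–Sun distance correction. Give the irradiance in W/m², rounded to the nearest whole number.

Hour angle H = 15° × (9.75 − 12) = -33.75°.
cos θ_z = sin(-40.9°) sin(22.8°) + cos(-40.9°) cos(22.8°) cos(-33.75°) = -0.2537 + 0.5794 = 0.3257.
Top-of-atmosphere irradiance = S₀ cos θ_z = 1360 × 0.3257 = 442.95 W/m².

443 W/m²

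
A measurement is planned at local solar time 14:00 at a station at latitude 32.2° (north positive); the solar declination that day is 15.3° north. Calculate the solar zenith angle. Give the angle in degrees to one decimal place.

Hour angle H = 15° × (14 − 12) = 30.00°.
cos θ_z = sin φ sin δ + cos φ cos δ cos H = (0.5329)(0.2639) + (0.8462)(0.9646)(0.8660) = 0.8475.
θ_z = arccos(0.8475) = 32.06°.

32.1°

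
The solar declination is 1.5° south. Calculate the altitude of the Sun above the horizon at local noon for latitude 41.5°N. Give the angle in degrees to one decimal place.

At local solar noon the hour angle is zero, so the elevation is 90° − |φ − δ| = 90° − |41.5° − (-1.5°)| = 90° − 43.0° = 47.0°.

47.0°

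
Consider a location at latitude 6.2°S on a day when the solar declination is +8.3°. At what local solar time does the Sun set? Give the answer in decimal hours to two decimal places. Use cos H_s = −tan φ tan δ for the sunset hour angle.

17.94 h

cos H_s = −tan(-6.2°) · tan(8.3°) = 0.0158, so H_s = arccos(0.0158) = 89.09°.
Sunset is at 12 + H_s/15 = 12 + 5.939 = 17.939 h local solar time.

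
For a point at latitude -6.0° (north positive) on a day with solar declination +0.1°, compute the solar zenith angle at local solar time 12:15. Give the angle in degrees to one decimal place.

Hour angle H = 15° × (12.25 − 12) = 3.75°.
cos θ_z = sin φ sin δ + cos φ cos δ cos H = (-0.1045)(0.0017) + (0.9945)(1.0000)(0.9979) = 0.9922.
θ_z = arccos(0.9922) = 7.16°.

7.2°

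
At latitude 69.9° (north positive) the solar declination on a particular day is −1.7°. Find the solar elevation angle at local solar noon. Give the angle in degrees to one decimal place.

18.4°

At local solar noon the hour angle is zero, so the elevation is 90° − |φ − δ| = 90° − |69.9° − (-1.7°)| = 90° − 71.6° = 18.4°.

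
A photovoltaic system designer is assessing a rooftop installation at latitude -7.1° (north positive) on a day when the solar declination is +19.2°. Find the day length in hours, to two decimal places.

The sunset hour angle satisfies cos H_s = −tan φ tan δ = 0.0434, giving H_s = 87.51°.
Day length = 2 H_s / 15° h⁻¹ = 175.02° / 15 = 11.668 h.

11.67 hours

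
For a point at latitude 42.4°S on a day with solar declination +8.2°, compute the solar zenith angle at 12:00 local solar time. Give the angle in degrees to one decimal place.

Hour angle H = 15° × (12 − 12) = 0.00°.
cos θ_z = sin(-42.4°) sin(8.2°) + cos(-42.4°) cos(8.2°) cos(0.00°) = -0.0962 + 0.7309 = 0.6347.
θ_z = arccos(0.6347) = 50.60°.

50.6°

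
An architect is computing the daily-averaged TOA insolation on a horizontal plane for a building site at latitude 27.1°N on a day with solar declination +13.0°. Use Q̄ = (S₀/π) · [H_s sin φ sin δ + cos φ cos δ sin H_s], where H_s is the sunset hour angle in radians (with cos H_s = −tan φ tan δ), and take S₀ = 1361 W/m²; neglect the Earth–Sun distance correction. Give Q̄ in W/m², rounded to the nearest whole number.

448 W/m²

−tan φ tan δ = −(0.5117)(0.2309) = -0.1182; H_s = arccos(-0.1182) = 96.79°. In radians, H_s = 1.6893.
H_s sin φ sin δ = 1.6893 × 0.4555 × 0.2250 = 0.1731.
cos φ cos δ sin H_s = 0.8902 × 0.9744 × 0.9930 = 0.8613.
Q̄ = (1361/π) × (0.1731 + 0.8613) = 433.22 × 1.0344 = 448.12 W/m².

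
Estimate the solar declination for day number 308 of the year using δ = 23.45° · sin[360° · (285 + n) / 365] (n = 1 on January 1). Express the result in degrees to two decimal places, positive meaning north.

-16.55°

360 × (285 + 308) / 365 = 584.877°; sin(584.877°) = -0.7056.
δ = 23.45 × -0.7056 = -16.546° ≈ -16.55°.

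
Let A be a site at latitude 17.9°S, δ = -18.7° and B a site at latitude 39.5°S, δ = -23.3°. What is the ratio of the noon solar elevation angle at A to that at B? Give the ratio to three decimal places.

1.209

A: 90° − |-17.9 − (-18.7)| = 89.20°.
B: 90° − |-39.5 − (-23.3)| = 73.80°.
Ratio A/B = 89.2000 / 73.8000 = 1.2087.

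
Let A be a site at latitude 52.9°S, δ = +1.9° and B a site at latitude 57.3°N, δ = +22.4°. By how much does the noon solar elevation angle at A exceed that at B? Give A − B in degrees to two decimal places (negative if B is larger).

A: 90° − |-52.9 − (1.9)| = 35.20°.
B: 90° − |57.3 − (22.4)| = 55.10°.
A − B = 35.20 − 55.10 = -19.90°.

-19.90°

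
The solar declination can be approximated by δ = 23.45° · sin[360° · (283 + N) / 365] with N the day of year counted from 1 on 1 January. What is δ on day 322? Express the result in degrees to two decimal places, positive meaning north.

-19.60°

360 × (283 + 322) / 365 = 596.712°; sin(596.712°) = -0.8359.
δ = 23.45 × -0.8359 = -19.602° ≈ -19.60°.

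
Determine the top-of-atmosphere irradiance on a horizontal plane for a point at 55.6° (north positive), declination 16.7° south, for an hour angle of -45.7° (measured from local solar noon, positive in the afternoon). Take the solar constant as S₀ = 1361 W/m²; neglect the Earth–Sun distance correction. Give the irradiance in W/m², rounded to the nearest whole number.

192 W/m²

cos θ_z = sin(55.6°) sin(-16.7°) + cos(55.6°) cos(-16.7°) cos(-45.70°) = -0.2371 + 0.3779 = 0.1408.
Top-of-atmosphere irradiance = S₀ cos θ_z = 1361 × 0.1408 = 191.63 W/m².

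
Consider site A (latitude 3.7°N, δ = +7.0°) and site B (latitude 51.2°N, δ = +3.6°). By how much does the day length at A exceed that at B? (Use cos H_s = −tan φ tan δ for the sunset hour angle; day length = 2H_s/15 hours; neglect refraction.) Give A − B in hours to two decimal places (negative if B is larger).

-0.54 h

A: H_s = arccos(−tan 3.7° · tan 7.0°) = 90.45°, so 2H_s/15 = 12.0600 h.
B: H_s = arccos(−tan 51.2° · tan 3.6°) = 94.49°, so 2H_s/15 = 12.5987 h.
A − B = 12.0600 − 12.5987 = -0.5387 h.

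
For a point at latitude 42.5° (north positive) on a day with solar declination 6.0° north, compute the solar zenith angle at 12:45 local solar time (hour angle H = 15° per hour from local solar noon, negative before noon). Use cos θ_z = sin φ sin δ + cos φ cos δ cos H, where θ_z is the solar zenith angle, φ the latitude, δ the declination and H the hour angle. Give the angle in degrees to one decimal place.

Hour angle H = 15° × (12.75 − 12) = 11.25°.
cos θ_z = sin φ sin δ + cos φ cos δ cos H = (0.6756)(0.1045) + (0.7373)(0.9945)(0.9808) = 0.7898.
θ_z = arccos(0.7898) = 37.83°.

37.8°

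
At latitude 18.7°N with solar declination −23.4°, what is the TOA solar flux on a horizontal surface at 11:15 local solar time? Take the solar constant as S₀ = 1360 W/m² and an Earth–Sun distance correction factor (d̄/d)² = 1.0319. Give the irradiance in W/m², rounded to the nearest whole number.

1018 W/m²

Hour angle H = 15° × (11.25 − 12) = -11.25°.
cos θ_z = sin φ sin δ + cos φ cos δ cos H = (0.3206)(-0.3971) + (0.9472)(0.9178)(0.9808) = 0.7253.
Top-of-atmosphere irradiance = S₀ (d̄/d)² cos θ_z = 1360 × 1.0319 × 0.7253 = 1017.87 W/m².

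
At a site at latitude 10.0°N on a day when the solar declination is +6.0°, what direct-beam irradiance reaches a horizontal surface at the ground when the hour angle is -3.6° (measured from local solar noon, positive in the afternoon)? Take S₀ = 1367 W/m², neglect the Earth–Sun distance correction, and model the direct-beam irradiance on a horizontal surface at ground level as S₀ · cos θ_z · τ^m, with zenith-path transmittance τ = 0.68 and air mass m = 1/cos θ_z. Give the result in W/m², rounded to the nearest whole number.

924 W/m²

cos θ_z = sin(10.0°) sin(6.0°) + cos(10.0°) cos(6.0°) cos(-3.60°) = 0.0182 + 0.9775 = 0.9957.
Air mass m = 1/cos θ_z = 1/0.9957 = 1.004; τ^m = 0.68^1.004 = 0.6790.
Surface direct beam = 1367 × 0.9957 × 0.6790 = 924.20 W/m².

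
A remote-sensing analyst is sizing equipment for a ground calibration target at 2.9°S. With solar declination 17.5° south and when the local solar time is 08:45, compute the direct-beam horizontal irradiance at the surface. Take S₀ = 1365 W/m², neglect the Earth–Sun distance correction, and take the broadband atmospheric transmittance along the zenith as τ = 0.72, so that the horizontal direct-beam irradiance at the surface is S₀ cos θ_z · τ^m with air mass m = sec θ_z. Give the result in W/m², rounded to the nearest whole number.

527 W/m²

Hour angle H = 15° × (8.75 − 12) = -48.75°.
With φ = -2.9°, δ = -17.5°, H = -48.75°: sin φ sin δ = 0.0152, cos φ cos δ cos H = 0.6280, so cos θ_z = 0.6432.
Air mass m = 1/cos θ_z = 1/0.6432 = 1.555; τ^m = 0.72^1.555 = 0.6000.
Surface direct beam = 1365 × 0.6432 × 0.6000 = 526.78 W/m².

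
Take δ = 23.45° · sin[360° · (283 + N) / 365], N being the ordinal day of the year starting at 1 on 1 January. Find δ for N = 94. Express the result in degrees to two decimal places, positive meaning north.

+4.81°

360 × (283 + 94) / 365 = 371.836°; sin(371.836°) = 0.2051.
δ = 23.45 × 0.2051 = 4.810° ≈ +4.81°.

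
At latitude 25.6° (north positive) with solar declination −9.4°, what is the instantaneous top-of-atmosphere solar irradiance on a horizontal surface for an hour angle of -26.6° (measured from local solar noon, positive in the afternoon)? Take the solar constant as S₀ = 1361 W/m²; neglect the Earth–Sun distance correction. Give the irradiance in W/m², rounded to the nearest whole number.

987 W/m²

cos θ_z = sin(25.6°) sin(-9.4°) + cos(25.6°) cos(-9.4°) cos(-26.60°) = -0.0706 + 0.7955 = 0.7249.
Top-of-atmosphere irradiance = S₀ cos θ_z = 1361 × 0.7249 = 986.59 W/m².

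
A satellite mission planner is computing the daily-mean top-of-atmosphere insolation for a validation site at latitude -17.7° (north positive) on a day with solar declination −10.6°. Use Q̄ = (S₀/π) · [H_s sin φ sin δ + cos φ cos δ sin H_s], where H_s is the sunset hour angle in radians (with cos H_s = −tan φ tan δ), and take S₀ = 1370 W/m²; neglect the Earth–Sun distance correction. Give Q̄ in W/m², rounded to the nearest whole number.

447 W/m²

cos H_s = −tan(-17.7°) · tan(-10.6°) = -0.0597, so H_s = arccos(-0.0597) = 93.42°. In radians, H_s = 1.6305.
H_s sin φ sin δ = 1.6305 × -0.3040 × -0.1840 = 0.0912.
cos φ cos δ sin H_s = 0.9527 × 0.9829 × 0.9982 = 0.9347.
Q̄ = (1370/π) × (0.0912 + 0.9347) = 436.08 × 1.0259 = 447.37 W/m².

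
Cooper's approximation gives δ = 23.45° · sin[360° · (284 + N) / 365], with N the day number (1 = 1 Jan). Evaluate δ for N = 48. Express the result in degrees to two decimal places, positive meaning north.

360 × (284 + 48) / 365 = 327.452°; sin(327.452°) = -0.5380.
δ = 23.45 × -0.5380 = -12.616° ≈ -12.62°.

-12.62°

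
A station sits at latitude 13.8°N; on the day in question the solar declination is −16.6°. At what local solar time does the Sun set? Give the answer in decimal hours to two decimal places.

cos H_s = −tan(13.8°) · tan(-16.6°) = 0.0732, so H_s = arccos(0.0732) = 85.80°.
Sunset is at 12 + H_s/15 = 12 + 5.720 = 17.720 h local solar time.

17.72 h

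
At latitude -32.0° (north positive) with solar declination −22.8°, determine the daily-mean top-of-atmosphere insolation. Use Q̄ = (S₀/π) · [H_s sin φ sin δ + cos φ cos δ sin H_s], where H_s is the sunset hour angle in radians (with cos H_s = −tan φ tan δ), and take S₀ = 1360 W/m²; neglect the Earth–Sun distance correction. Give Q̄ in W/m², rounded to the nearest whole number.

490 W/m²

−tan φ tan δ = −(-0.6249)(-0.4204) = -0.2627; H_s = arccos(-0.2627) = 105.23°. In radians, H_s = 1.8366.
H_s sin φ sin δ = 1.8366 × -0.5299 × -0.3875 = 0.3771.
cos φ cos δ sin H_s = 0.8480 × 0.9219 × 0.9649 = 0.7543.
Q̄ = (1360/π) × (0.3771 + 0.7543) = 432.90 × 1.1314 = 489.78 W/m².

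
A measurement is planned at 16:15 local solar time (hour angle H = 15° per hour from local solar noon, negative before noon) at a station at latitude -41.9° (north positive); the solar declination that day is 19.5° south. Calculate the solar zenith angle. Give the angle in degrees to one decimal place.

Hour angle H = 15° × (16.25 − 12) = 63.75°.
cos θ_z = sin(-41.9°) sin(-19.5°) + cos(-41.9°) cos(-19.5°) cos(63.75°) = 0.2229 + 0.3103 = 0.5332.
θ_z = arccos(0.5332) = 57.78°.

57.8°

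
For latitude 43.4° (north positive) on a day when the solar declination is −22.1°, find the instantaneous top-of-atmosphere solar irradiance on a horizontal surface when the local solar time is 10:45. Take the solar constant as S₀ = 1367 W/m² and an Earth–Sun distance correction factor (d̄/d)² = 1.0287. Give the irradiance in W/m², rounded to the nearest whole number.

Hour angle H = 15° × (10.75 − 12) = -18.75°.
cos θ_z = sin φ sin δ + cos φ cos δ cos H = (0.6871)(-0.3762) + (0.7266)(0.9265)(0.9469) = 0.3790.
Top-of-atmosphere irradiance = S₀ (d̄/d)² cos θ_z = 1367 × 1.0287 × 0.3790 = 532.96 W/m².

533 W/m²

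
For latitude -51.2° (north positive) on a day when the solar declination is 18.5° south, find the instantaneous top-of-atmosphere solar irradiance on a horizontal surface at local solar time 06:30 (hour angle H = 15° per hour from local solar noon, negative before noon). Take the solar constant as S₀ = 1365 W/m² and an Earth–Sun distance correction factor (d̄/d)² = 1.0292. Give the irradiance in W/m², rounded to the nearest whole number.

Hour angle H = 15° × (6.5 − 12) = -82.50°.
cos θ_z = sin(-51.2°) sin(-18.5°) + cos(-51.2°) cos(-18.5°) cos(-82.50°) = 0.2473 + 0.0776 = 0.3249.
Top-of-atmosphere irradiance = S₀ (d̄/d)² cos θ_z = 1365 × 1.0292 × 0.3249 = 456.44 W/m².

456 W/m²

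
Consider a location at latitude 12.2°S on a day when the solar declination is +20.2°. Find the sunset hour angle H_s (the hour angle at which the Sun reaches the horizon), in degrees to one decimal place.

The sunset hour angle satisfies cos H_s = −tan φ tan δ = 0.0795, giving H_s = 85.44°.

85.4°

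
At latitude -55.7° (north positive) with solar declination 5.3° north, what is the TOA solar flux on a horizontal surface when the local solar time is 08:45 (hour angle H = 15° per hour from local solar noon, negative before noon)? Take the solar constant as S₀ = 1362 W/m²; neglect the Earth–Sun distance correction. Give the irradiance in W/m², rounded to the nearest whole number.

400 W/m²

Hour angle H = 15° × (8.75 − 12) = -48.75°.
cos θ_z = sin(-55.7°) sin(5.3°) + cos(-55.7°) cos(5.3°) cos(-48.75°) = -0.0763 + 0.3700 = 0.2937.
Top-of-atmosphere irradiance = S₀ cos θ_z = 1362 × 0.2937 = 400.02 W/m².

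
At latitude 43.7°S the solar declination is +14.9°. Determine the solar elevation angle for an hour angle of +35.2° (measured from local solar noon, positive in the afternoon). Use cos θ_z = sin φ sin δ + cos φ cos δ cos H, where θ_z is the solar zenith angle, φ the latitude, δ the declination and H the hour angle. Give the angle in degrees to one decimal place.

With φ = -43.7°, δ = 14.9°, H = 35.20°: sin φ sin δ = -0.1776, cos φ cos δ cos H = 0.5709, so cos θ_z = 0.3933.
θ_z = arccos(0.3933) = 66.84°, so the elevation is 90° − 66.84° = 23.16°.

23.2°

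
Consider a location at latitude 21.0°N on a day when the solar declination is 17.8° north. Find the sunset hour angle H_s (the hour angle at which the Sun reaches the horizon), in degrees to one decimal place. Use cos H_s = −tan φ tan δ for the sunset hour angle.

The sunset hour angle satisfies cos H_s = −tan φ tan δ = -0.1232, giving H_s = 97.08°.

97.1°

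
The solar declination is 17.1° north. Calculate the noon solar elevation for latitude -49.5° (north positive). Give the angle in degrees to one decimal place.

At local solar noon the hour angle is zero, so the elevation is 90° − |φ − δ| = 90° − |-49.5° − (17.1°)| = 90° − 66.6° = 23.4°.

23.4°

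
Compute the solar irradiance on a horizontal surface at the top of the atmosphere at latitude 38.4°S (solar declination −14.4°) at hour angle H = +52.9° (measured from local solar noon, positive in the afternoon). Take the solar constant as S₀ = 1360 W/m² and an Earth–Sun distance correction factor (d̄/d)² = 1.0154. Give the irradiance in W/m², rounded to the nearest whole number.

cos θ_z = sin φ sin δ + cos φ cos δ cos H = (-0.6211)(-0.2487) + (0.7837)(0.9686)(0.6032) = 0.6124.
Top-of-atmosphere irradiance = S₀ (d̄/d)² cos θ_z = 1360 × 1.0154 × 0.6124 = 845.69 W/m².

846 W/m²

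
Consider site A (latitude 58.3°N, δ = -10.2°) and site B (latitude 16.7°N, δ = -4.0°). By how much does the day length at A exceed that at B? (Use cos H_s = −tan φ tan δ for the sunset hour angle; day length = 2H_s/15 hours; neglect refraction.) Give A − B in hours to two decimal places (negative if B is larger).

-2.10 h

A: H_s = arccos(−tan 58.3° · tan -10.2°) = 73.06°, so 2H_s/15 = 9.7413 h.
B: H_s = arccos(−tan 16.7° · tan -4.0°) = 88.80°, so 2H_s/15 = 11.8400 h.
A − B = 9.7413 − 11.8400 = -2.0987 h.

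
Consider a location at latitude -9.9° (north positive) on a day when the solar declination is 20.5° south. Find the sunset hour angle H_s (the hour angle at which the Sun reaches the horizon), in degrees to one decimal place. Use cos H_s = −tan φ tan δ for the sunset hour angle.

The sunset hour angle satisfies cos H_s = −tan φ tan δ = -0.0653, giving H_s = 93.74°.

93.7°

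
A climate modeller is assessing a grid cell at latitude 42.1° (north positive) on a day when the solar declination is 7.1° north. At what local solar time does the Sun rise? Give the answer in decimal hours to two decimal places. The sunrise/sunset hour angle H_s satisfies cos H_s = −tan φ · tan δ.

5.57 h

−tan φ tan δ = −(0.9036)(0.1246) = -0.1126; H_s = arccos(-0.1126) = 96.47°.
Sunrise is at 12 − H_s/15 = 12 − 6.431 = 5.569 h local solar time.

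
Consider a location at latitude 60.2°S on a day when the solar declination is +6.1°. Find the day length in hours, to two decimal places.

cos H_s = −tan(-60.2°) · tan(6.1°) = 0.1866, so H_s = arccos(0.1866) = 79.25°.
Day length = 2 H_s / 15° h⁻¹ = 158.50° / 15 = 10.567 h.

10.57 hours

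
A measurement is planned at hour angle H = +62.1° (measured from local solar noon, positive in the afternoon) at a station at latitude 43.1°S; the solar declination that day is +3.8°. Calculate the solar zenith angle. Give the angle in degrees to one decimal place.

72.8°

cos θ_z = sin(-43.1°) sin(3.8°) + cos(-43.1°) cos(3.8°) cos(62.10°) = -0.0453 + 0.3409 = 0.2956.
θ_z = arccos(0.2956) = 72.81°.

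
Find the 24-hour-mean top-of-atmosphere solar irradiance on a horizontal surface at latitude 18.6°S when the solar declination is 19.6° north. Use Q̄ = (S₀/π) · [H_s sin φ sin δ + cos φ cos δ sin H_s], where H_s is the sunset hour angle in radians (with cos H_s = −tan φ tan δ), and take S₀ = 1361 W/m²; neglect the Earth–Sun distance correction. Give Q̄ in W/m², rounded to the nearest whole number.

317 W/m²

The sunset hour angle satisfies cos H_s = −tan φ tan δ = 0.1198, giving H_s = 83.12°. In radians, H_s = 1.4507.
H_s sin φ sin δ = 1.4507 × -0.3190 × 0.3355 = -0.1553.
cos φ cos δ sin H_s = 0.9478 × 0.9421 × 0.9928 = 0.8865.
Q̄ = (1361/π) × (-0.1553 + 0.8865) = 433.22 × 0.7312 = 316.77 W/m².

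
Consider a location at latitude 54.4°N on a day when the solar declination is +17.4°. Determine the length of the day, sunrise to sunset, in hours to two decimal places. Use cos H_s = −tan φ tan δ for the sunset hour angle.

cos H_s = −tan(54.4°) · tan(17.4°) = -0.4377, so H_s = arccos(-0.4377) = 115.96°.
Day length = 2 H_s / 15° h⁻¹ = 231.92° / 15 = 15.461 h.

15.46 hours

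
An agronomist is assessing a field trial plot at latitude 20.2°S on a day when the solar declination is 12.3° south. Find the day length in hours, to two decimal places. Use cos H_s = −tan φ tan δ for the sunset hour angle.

−tan φ tan δ = −(-0.3679)(-0.2180) = -0.0802; H_s = arccos(-0.0802) = 94.60°.
Day length = 2 H_s / 15° h⁻¹ = 189.20° / 15 = 12.613 h.

12.61 hours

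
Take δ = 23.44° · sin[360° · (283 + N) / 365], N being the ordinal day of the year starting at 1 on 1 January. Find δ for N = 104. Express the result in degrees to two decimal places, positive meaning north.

+8.67°

360 × (283 + 104) / 365 = 381.699°; sin(381.699°) = 0.3697.
δ = 23.44 × 0.3697 = 8.666° ≈ +8.67°.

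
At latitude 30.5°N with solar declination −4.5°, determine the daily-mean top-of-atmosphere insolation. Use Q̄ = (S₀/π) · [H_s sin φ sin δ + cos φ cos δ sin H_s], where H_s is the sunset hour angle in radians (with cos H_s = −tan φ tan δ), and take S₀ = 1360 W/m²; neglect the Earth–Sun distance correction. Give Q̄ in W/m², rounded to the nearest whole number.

−tan φ tan δ = −(0.5890)(-0.0787) = 0.0464; H_s = arccos(0.0464) = 87.34°. In radians, H_s = 1.5244.
H_s sin φ sin δ = 1.5244 × 0.5075 × -0.0785 = -0.0607.
cos φ cos δ sin H_s = 0.8616 × 0.9969 × 0.9989 = 0.8580.
Q̄ = (1360/π) × (-0.0607 + 0.8580) = 432.90 × 0.7973 = 345.15 W/m².

345 W/m²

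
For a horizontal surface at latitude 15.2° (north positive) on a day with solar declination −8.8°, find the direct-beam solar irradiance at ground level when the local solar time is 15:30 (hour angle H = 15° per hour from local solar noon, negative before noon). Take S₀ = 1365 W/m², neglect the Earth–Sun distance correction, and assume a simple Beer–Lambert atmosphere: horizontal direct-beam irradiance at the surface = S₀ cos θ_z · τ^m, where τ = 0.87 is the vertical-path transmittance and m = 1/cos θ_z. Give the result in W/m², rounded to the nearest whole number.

Hour angle H = 15° × (15.5 − 12) = 52.50°.
cos θ_z = sin φ sin δ + cos φ cos δ cos H = (0.2622)(-0.1530) + (0.9650)(0.9882)(0.6088) = 0.5404.
Air mass m = 1/cos θ_z = 1/0.5404 = 1.850; τ^m = 0.87^1.850 = 0.7729.
Surface direct beam = 1365 × 0.5404 × 0.7729 = 570.13 W/m².

570 W/m²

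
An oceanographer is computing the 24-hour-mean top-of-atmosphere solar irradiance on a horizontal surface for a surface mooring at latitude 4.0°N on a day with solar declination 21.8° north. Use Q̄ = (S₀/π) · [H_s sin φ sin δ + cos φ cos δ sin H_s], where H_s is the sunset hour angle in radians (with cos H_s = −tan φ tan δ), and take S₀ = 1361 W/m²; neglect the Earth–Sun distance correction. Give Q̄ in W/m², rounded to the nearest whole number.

419 W/m²

−tan φ tan δ = −(0.0699)(0.4000) = -0.0280; H_s = arccos(-0.0280) = 91.60°. In radians, H_s = 1.5987.
H_s sin φ sin δ = 1.5987 × 0.0698 × 0.3714 = 0.0414.
cos φ cos δ sin H_s = 0.9976 × 0.9285 × 0.9996 = 0.9259.
Q̄ = (1361/π) × (0.0414 + 0.9259) = 433.22 × 0.9673 = 419.05 W/m².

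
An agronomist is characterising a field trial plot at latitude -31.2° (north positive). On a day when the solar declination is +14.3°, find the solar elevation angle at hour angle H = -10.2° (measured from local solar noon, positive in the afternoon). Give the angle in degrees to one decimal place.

cos θ_z = sin(-31.2°) sin(14.3°) + cos(-31.2°) cos(14.3°) cos(-10.20°) = -0.1280 + 0.8158 = 0.6878.
θ_z = arccos(0.6878) = 46.54°, so the elevation is 90° − 46.54° = 43.46°.

43.5°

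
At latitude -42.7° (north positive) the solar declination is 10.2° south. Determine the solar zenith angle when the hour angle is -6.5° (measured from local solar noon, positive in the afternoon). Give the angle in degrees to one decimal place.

33.0°

cos θ_z = sin(-42.7°) sin(-10.2°) + cos(-42.7°) cos(-10.2°) cos(-6.50°) = 0.1201 + 0.7187 = 0.8388.
θ_z = arccos(0.8388) = 32.99°.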